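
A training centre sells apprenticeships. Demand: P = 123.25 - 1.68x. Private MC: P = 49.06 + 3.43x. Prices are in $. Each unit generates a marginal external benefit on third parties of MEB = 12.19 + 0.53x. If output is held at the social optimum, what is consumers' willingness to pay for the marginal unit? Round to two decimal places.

Social marginal cost = private MC − MEB = 36.87 + 2.90x.
Set SMC = demand: 36.87 + 2.90x = 123.25 - 1.68x → x* = 18.8603.
Consumer price on the demand curve at x*: 123.25 − 1.68×18.8603 = 91.5647.

P = $91.56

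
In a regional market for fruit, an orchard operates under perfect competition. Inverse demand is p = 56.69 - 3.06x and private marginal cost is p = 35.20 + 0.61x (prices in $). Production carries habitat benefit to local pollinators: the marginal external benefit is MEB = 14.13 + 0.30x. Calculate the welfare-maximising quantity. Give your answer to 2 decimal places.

Social marginal cost = private MC − MEB = 21.07 + 0.31x.
Set SMC = demand: 21.07 + 0.31x = 56.69 - 3.06x → x* = 10.5697.

x* = 10.57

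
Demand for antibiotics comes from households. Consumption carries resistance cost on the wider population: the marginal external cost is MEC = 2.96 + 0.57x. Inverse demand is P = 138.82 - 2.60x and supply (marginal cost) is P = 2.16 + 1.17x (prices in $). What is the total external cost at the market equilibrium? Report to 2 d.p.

$481.79

Market equilibrium (private): 2.16 + 1.17x = 138.82 - 2.60x → x_m = 36.2493.
Total external cost = ∫₀^{x_m} (2.96 + 0.57x) dx = 2.96×36.2493 + ½×0.57×36.2493² = 481.7913.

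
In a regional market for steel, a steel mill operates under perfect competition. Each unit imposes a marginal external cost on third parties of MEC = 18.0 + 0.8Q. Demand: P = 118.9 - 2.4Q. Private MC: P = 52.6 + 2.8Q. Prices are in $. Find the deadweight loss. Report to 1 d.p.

Market equilibrium (private): 52.6 + 2.8Q = 118.9 - 2.4Q → Q_m = 12.7500.
Social marginal cost = private MC + MEC = 70.6 + 3.6Q.
Set SMC = demand: 70.6 + 3.6Q = 118.9 - 2.4Q → Q* = 8.0500.
The loss is the area between SMC and demand from Q* to Q_m; with linear curves that's a triangle of height MEC(Q_m).
DWL = ½ × 4.7000 × 28.2000 = 66.2700.

DWL = $66.3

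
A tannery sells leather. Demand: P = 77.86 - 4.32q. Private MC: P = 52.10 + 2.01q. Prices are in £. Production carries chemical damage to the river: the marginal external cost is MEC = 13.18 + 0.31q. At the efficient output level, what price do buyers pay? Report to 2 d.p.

Social marginal cost = private MC + MEC = 65.28 + 2.32q.
Set SMC = demand: 65.28 + 2.32q = 77.86 - 4.32q → q* = 1.8946.
Consumer price on the demand curve at q*: 77.86 − 4.32×1.8946 = 69.6753.

P = £69.68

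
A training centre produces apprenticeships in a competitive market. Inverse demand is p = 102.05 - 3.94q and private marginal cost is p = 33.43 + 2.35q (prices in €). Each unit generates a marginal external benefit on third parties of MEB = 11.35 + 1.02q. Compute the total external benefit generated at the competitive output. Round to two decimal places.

€184.52

Market equilibrium (private): 33.43 + 2.35q = 102.05 - 3.94q → q_m = 10.9094.
Total external benefit = ∫₀^{q_m} (11.35 + 1.02q) dq = 11.35×10.9094 + ½×1.02×10.9094² = 184.5193.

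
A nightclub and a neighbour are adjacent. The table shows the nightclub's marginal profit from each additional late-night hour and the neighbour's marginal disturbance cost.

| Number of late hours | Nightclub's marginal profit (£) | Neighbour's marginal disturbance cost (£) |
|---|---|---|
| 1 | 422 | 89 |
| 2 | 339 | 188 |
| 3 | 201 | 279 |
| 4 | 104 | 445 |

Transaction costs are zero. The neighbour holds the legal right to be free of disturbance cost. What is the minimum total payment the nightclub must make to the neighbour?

Efficient level: marginal profit ≥ marginal disturbance cost through level 2, so k* = 2.
With the neighbour holding the right, the nightclub must at least compensate total damage at k*: 89 + 188 = 277.

£277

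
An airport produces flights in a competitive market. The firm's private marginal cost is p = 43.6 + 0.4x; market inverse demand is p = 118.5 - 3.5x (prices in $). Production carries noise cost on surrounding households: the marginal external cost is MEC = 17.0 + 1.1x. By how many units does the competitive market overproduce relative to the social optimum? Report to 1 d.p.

Market equilibrium (private): 43.6 + 0.4x = 118.5 - 3.5x → x_m = 19.2051.
Social marginal cost = private MC + MEC = 60.6 + 1.5x.
Set SMC = demand: 60.6 + 1.5x = 118.5 - 3.5x → x* = 11.5800.
Gap = |19.2051 − 11.5800| = 7.6251.

7.6 units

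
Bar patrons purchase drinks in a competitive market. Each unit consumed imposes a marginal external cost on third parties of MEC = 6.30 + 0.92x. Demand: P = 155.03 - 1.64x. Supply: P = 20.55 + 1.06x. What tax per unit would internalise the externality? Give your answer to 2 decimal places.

Social marginal benefit = demand − MEC = 148.73 - 2.56x.
Set SMB = MC: 148.73 - 2.56x = 20.55 + 1.06x → x* = 35.4088.
The Pigouvian tax equals MEC at x*: 6.30 + 0.92×35.4088 = 38.8761.

tax = 38.88 per unit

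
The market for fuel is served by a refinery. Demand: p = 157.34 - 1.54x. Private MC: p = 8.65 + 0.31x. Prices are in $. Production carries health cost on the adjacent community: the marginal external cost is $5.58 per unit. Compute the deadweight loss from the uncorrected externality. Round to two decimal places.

Market equilibrium (private): 8.65 + 0.31x = 157.34 - 1.54x → x_m = 80.3730.
Social marginal cost = private MC + MEC = 14.23 + 0.31x.
Set SMC = demand: 14.23 + 0.31x = 157.34 - 1.54x → x* = 77.3568.
Height of the DWL triangle at x_m is SMC(x_m) − demand(x_m) = MEC(x_m) = 5.5800.
DWL = ½ × 3.0162 × 5.5800 = 8.4152.

DWL = $8.42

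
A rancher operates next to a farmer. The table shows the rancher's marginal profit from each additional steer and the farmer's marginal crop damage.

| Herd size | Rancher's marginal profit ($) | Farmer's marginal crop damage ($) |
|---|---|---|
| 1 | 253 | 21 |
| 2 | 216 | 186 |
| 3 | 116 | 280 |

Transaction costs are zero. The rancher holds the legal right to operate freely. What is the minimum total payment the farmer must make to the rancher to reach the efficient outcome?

Left alone the rancher would choose level 3 (marginal profit stays positive).
Efficient level: k* = 2 (marginal profit ≥ marginal crop damage through 2).
The farmer must at least cover the rancher's forgone profit from cutting 3→2: 116 = 116.

$116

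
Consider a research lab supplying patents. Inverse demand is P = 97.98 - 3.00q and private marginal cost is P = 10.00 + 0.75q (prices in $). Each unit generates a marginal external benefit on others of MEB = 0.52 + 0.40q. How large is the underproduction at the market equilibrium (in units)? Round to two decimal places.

Market equilibrium (private): 10.00 + 0.75q = 97.98 - 3.00q → q_m = 23.4613.
Social marginal cost = private MC − MEB = 9.48 + 0.35q.
Set SMC = demand: 9.48 + 0.35q = 97.98 - 3.00q → q* = 26.4179.
Gap = |23.4613 − 26.4179| = 2.9566.

2.96 units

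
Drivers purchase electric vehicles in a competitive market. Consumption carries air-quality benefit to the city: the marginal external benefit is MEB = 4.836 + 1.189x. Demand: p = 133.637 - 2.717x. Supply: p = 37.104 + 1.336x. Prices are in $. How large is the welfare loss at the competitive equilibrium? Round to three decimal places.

DWL = $191.911

Market equilibrium (private): 37.104 + 1.336x = 133.637 - 2.717x → x_m = 23.8177.
Social marginal benefit = demand + MEB = 138.473 - 1.528x.
Set SMB = MC: 138.473 - 1.528x = 37.104 + 1.336x → x* = 35.3942.
Height of the DWL triangle at x_m is SMB(x_m) − MC(x_m) = MEB(x_m) = 33.1552.
DWL = ½ × 11.5765 × 33.1552 = 191.9106.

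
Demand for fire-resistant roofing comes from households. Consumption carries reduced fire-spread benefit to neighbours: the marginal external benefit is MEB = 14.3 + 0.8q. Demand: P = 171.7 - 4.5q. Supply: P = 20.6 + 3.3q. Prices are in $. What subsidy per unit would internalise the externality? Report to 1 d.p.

Social marginal benefit = demand + MEB = 186.0 - 3.7q.
Set SMB = MC: 186.0 - 3.7q = 20.6 + 3.3q → q* = 23.6286.
The Pigouvian subsidy equals MEB at q*: 14.3 + 0.8×23.6286 = 33.2029.

subsidy = $33.2 per unit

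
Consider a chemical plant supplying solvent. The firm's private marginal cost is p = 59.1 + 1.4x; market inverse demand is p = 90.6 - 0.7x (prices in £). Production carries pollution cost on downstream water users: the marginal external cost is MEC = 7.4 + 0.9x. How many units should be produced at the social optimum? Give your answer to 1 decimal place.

Social marginal cost = private MC + MEC = 66.5 + 2.3x.
Set SMC = demand: 66.5 + 2.3x = 90.6 - 0.7x → x* = 8.0333.

x* = 8.0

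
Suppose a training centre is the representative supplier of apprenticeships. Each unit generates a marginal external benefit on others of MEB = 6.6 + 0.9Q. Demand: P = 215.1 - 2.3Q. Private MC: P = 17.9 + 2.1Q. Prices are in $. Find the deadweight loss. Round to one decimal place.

Market equilibrium (private): 17.9 + 2.1Q = 215.1 - 2.3Q → Q_m = 44.8182.
Social marginal cost = private MC − MEB = 11.3 + 1.2Q.
Set SMC = demand: 11.3 + 1.2Q = 215.1 - 2.3Q → Q* = 58.2286.
The welfare-loss triangle has base |Q_m − Q*| and height MEB(Q_m) (the vertical gap between SMC and demand is zero at Q* and MEB at Q_m).
DWL = ½ × 13.4104 × 46.9364 = 314.7179.

DWL = $314.7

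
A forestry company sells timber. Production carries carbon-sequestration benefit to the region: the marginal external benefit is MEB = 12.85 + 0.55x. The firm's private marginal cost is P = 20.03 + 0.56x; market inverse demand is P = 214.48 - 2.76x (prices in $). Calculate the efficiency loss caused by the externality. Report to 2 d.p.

Market equilibrium (private): 20.03 + 0.56x = 214.48 - 2.76x → x_m = 58.5693.
Social marginal cost = private MC − MEB = 7.18 + 0.01x.
Set SMC = demand: 7.18 + 0.01x = 214.48 - 2.76x → x* = 74.8375.
The welfare-loss triangle has base |x_m − x*| and height MEB(x_m) (the vertical gap between SMC and demand is zero at x* and MEB at x_m).
DWL = ½ × 16.2682 × 45.0631 = 366.5478.

DWL = $366.55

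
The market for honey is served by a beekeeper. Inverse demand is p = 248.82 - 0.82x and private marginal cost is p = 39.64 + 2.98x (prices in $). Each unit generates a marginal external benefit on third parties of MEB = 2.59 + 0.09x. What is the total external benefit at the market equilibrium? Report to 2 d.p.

Market equilibrium (private): 39.64 + 2.98x = 248.82 - 0.82x → x_m = 55.0474.
Total external benefit = ∫₀^{x_m} (2.59 + 0.09x) dx = 2.59×55.0474 + ½×0.09×55.0474² = 278.9325.

$278.93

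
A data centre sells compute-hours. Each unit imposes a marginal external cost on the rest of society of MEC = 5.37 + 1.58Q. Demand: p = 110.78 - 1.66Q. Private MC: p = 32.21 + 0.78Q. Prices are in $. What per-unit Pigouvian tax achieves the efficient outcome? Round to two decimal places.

tax = $34.14 per unit

Social marginal cost = private MC + MEC = 37.58 + 2.36Q.
Set SMC = demand: 37.58 + 2.36Q = 110.78 - 1.66Q → Q* = 18.2090.
The Pigouvian tax equals MEC at Q*: 5.37 + 1.58×18.2090 = 34.1402.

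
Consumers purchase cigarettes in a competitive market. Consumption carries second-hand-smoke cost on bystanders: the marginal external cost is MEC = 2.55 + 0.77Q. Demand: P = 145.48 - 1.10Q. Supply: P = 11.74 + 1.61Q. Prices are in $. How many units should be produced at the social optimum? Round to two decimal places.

Q* = 37.70

Social marginal benefit = demand − MEC = 142.93 - 1.87Q.
Set SMB = MC: 142.93 - 1.87Q = 11.74 + 1.61Q → Q* = 37.6983.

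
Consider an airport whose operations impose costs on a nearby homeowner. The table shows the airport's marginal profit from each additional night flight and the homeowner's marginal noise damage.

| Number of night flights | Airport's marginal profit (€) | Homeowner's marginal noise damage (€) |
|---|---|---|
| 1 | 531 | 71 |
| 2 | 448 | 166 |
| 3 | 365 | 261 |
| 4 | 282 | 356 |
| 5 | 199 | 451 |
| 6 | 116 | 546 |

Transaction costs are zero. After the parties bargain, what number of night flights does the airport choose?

Bargaining reaches the level where marginal profit last exceeds marginal noise damage.
That holds through level 3 (365 ≥ 261) but not at 4 (282 < 356).

3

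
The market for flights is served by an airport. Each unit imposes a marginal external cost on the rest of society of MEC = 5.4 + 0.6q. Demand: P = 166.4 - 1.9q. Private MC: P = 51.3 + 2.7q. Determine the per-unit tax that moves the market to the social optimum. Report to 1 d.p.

tax = 18.1 per unit

Social marginal cost = private MC + MEC = 56.7 + 3.3q.
Set SMC = demand: 56.7 + 3.3q = 166.4 - 1.9q → q* = 21.0962.
The Pigouvian tax equals MEC at q*: 5.4 + 0.6×21.0962 = 18.0577.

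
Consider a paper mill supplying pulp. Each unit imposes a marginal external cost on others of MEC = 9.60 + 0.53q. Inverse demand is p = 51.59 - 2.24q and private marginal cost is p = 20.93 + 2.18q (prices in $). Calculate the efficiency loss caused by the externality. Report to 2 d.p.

DWL = $17.80

Market equilibrium (private): 20.93 + 2.18q = 51.59 - 2.24q → q_m = 6.9367.
Social marginal cost = private MC + MEC = 30.53 + 2.71q.
Set SMC = demand: 30.53 + 2.71q = 51.59 - 2.24q → q* = 4.2545.
The welfare-loss triangle has base |q_m − q*| and height MEC(q_m) (the vertical gap between SMC and demand is zero at q* and MEC at q_m).
DWL = ½ × 2.6822 × 13.2764 = 17.8050.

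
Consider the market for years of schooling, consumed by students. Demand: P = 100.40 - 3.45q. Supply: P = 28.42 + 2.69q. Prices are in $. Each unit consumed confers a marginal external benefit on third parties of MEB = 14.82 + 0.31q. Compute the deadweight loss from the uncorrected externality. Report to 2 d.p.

Market equilibrium (private): 28.42 + 2.69q = 100.40 - 3.45q → q_m = 11.7231.
Social marginal benefit = demand + MEB = 115.22 - 3.14q.
Set SMB = MC: 115.22 - 3.14q = 28.42 + 2.69q → q* = 14.8885.
The loss is the area between SMB and MC from q* to q_m; with linear curves that's a triangle of height MEB(q_m).
DWL = ½ × 3.1654 × 18.4542 = 29.2075.

DWL = $29.21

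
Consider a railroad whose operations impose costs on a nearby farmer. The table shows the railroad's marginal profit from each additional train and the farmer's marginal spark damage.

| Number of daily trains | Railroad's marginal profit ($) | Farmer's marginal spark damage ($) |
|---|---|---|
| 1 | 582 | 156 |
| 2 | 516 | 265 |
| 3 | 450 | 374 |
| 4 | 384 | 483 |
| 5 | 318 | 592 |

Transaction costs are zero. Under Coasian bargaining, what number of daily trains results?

3

Bargaining reaches the level where marginal profit last exceeds marginal spark damage.
That holds through level 3 (450 ≥ 374) but not at 4 (384 < 483).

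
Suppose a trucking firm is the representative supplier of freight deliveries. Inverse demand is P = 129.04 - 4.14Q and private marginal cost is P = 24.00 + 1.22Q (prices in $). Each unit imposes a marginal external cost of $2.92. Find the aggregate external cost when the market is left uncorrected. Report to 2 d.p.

$57.22

Market equilibrium (private): 24.00 + 1.22Q = 129.04 - 4.14Q → Q_m = 19.5970.
Total external cost = MEC × Q_m = 2.92 × 19.5970 = 57.2232.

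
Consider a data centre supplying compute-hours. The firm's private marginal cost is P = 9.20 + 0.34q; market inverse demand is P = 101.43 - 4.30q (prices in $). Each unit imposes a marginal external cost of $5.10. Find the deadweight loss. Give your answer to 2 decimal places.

Market equilibrium (private): 9.20 + 0.34q = 101.43 - 4.30q → q_m = 19.8772.
Social marginal cost = private MC + MEC = 14.30 + 0.34q.
Set SMC = demand: 14.30 + 0.34q = 101.43 - 4.30q → q* = 18.7780.
The loss is the area between SMC and demand from q* to q_m; with linear curves that's a triangle of height MEC(q_m).
DWL = ½ × 1.0992 × 5.1000 = 2.8030.

DWL = $2.80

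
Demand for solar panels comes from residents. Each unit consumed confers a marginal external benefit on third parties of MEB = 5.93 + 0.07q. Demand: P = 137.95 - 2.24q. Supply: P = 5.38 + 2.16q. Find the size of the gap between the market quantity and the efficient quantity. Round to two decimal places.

1.86 units

Market equilibrium (private): 5.38 + 2.16q = 137.95 - 2.24q → q_m = 30.1295.
Social marginal benefit = demand + MEB = 143.88 - 2.17q.
Set SMB = MC: 143.88 - 2.17q = 5.38 + 2.16q → q* = 31.9861.
Gap = |30.1295 − 31.9861| = 1.8566.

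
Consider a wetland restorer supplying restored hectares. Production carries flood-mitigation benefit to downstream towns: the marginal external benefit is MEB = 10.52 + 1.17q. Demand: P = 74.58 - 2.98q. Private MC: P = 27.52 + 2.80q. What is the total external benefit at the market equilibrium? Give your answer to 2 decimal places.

124.43

Market equilibrium (private): 27.52 + 2.80q = 74.58 - 2.98q → q_m = 8.1419.
Total external benefit = ∫₀^{q_m} (10.52 + 1.17q) dq = 10.52×8.1419 + ½×1.17×8.1419² = 124.4328.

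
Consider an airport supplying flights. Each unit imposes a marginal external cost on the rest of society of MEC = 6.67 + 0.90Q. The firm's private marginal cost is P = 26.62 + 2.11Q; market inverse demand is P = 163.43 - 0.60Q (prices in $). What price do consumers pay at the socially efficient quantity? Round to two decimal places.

Social marginal cost = private MC + MEC = 33.29 + 3.01Q.
Set SMC = demand: 33.29 + 3.01Q = 163.43 - 0.60Q → Q* = 36.0499.
Consumer price on the demand curve at Q*: 163.43 − 0.60×36.0499 = 141.8001.

P = $141.80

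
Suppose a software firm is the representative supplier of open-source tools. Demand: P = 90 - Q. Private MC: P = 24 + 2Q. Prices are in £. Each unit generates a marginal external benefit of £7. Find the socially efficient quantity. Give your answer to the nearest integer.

Social marginal cost = private MC − MEB = 17 + 2Q.
Set SMC = demand: 17 + 2Q = 90 - Q → Q* = 24.3333.

Q* = 24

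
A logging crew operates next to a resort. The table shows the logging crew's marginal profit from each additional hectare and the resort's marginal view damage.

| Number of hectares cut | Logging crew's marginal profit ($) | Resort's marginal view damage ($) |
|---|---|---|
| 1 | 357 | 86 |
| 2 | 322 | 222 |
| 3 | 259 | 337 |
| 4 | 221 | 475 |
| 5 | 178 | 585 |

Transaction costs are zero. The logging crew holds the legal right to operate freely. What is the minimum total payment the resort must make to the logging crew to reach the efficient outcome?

Left alone the logging crew would choose level 5 (marginal profit stays positive).
Efficient level: k* = 2 (marginal profit ≥ marginal view damage through 2).
The resort must at least cover the logging crew's forgone profit from cutting 5→2: 259 + 221 + 178 = 658.

$658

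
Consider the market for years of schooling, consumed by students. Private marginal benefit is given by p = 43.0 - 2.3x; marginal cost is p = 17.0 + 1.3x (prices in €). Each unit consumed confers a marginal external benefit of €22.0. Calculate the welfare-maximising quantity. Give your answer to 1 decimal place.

Social marginal benefit = demand + MEB = 65.0 - 2.3x.
Set SMB = MC: 65.0 - 2.3x = 17.0 + 1.3x → x* = 13.3333.

x* = 13.3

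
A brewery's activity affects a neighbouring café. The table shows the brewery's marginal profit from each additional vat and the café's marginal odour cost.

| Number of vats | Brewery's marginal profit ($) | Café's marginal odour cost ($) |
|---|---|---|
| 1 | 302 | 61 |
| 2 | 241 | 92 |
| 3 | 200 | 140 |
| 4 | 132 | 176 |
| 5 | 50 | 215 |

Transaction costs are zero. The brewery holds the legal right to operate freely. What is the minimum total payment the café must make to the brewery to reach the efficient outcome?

Left alone the brewery would choose level 5 (marginal profit stays positive).
Efficient level: k* = 3 (marginal profit ≥ marginal odour cost through 3).
The café must at least cover the brewery's forgone profit from cutting 5→3: 132 + 50 = 182.

$182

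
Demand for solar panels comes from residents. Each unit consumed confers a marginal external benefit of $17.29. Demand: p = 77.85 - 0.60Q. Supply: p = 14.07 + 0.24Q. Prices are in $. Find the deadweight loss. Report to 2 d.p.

Market equilibrium (private): 14.07 + 0.24Q = 77.85 - 0.60Q → Q_m = 75.9286.
Social marginal benefit = demand + MEB = 95.14 - 0.60Q.
Set SMB = MC: 95.14 - 0.60Q = 14.07 + 0.24Q → Q* = 96.5119.
The loss is the area between SMB and MC from Q* to Q_m; with linear curves that's a triangle of height MEB(Q_m).
DWL = ½ × 20.5833 × 17.2900 = 177.9426.

DWL = $177.94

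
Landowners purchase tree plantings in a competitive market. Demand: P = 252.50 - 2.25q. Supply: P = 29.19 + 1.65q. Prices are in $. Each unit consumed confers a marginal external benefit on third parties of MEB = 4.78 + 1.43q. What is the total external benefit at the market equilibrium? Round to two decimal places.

Market equilibrium (private): 29.19 + 1.65q = 252.50 - 2.25q → q_m = 57.2590.
Total external benefit = ∫₀^{q_m} (4.78 + 1.43q) dq = 4.78×57.2590 + ½×1.43×57.2590² = 2617.8921.

$2617.89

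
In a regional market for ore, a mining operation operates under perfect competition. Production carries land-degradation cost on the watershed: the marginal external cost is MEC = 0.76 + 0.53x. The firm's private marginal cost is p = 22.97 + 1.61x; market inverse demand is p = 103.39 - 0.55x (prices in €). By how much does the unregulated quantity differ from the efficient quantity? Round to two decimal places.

Market equilibrium (private): 22.97 + 1.61x = 103.39 - 0.55x → x_m = 37.2315.
Social marginal cost = private MC + MEC = 23.73 + 2.14x.
Set SMC = demand: 23.73 + 2.14x = 103.39 - 0.55x → x* = 29.6134.
Gap = |37.2315 − 29.6134| = 7.6181.

7.62 units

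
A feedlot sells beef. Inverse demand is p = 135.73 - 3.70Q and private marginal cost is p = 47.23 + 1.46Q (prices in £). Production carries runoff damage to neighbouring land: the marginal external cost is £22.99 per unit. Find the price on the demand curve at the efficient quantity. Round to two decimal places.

P = £88.76

Social marginal cost = private MC + MEC = 70.22 + 1.46Q.
Set SMC = demand: 70.22 + 1.46Q = 135.73 - 3.70Q → Q* = 12.6957.
Consumer price on the demand curve at Q*: 135.73 − 3.70×12.6957 = 88.7559.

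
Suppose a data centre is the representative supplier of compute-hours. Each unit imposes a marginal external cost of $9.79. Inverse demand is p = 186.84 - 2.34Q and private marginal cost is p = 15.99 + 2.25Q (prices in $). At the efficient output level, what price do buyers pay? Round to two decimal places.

P = $104.73

Social marginal cost = private MC + MEC = 25.78 + 2.25Q.
Set SMC = demand: 25.78 + 2.25Q = 186.84 - 2.34Q → Q* = 35.0893.
Consumer price on the demand curve at Q*: 186.84 − 2.34×35.0893 = 104.7310.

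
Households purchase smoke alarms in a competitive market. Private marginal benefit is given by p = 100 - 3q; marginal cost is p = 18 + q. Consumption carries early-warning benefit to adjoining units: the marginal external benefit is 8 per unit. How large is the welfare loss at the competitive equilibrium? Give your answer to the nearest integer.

DWL = 8

Market equilibrium (private): 18 + q = 100 - 3q → q_m = 20.5000.
Social marginal benefit = demand + MEB = 108 - 3q.
Set SMB = MC: 108 - 3q = 18 + q → q* = 22.5000.
The welfare-loss triangle has base |q_m − q*| and height MEB(q_m) (the vertical gap between SMB and MC is zero at q* and MEB at q_m).
DWL = ½ × 2.0000 × 8.0000 = 8.0000.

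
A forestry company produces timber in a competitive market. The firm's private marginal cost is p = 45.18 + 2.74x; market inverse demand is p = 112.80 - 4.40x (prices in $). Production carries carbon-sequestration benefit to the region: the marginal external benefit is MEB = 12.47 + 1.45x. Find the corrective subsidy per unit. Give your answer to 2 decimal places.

Social marginal cost = private MC − MEB = 32.71 + 1.29x.
Set SMC = demand: 32.71 + 1.29x = 112.80 - 4.40x → x* = 14.0756.
The Pigouvian subsidy equals MEB at x*: 12.47 + 1.45×14.0756 = 32.8796.

subsidy = $32.88 per unit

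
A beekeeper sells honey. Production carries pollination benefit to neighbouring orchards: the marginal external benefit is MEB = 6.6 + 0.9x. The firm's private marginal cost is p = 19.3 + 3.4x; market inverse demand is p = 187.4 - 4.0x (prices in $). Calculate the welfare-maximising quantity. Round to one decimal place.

x* = 26.9

Social marginal cost = private MC − MEB = 12.7 + 2.5x.
Set SMC = demand: 12.7 + 2.5x = 187.4 - 4.0x → x* = 26.8769.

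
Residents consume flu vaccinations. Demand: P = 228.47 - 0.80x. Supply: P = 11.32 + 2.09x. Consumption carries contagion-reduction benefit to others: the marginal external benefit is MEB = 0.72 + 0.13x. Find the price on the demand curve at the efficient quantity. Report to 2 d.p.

Social marginal benefit = demand + MEB = 229.19 - 0.67x.
Set SMB = MC: 229.19 - 0.67x = 11.32 + 2.09x → x* = 78.9384.
Consumer price on the demand curve at x*: 228.47 − 0.80×78.9384 = 165.3193.

P = 165.32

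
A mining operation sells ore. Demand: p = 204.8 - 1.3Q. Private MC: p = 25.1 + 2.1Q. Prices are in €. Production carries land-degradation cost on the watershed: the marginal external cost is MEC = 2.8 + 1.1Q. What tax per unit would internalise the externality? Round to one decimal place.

Social marginal cost = private MC + MEC = 27.9 + 3.2Q.
Set SMC = demand: 27.9 + 3.2Q = 204.8 - 1.3Q → Q* = 39.3111.
The Pigouvian tax equals MEC at Q*: 2.8 + 1.1×39.3111 = 46.0422.

tax = €46.0 per unit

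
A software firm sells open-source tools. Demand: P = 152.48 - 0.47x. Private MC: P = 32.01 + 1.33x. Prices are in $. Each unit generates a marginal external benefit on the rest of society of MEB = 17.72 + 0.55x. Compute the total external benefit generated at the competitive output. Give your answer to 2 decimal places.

$2417.78

Market equilibrium (private): 32.01 + 1.33x = 152.48 - 0.47x → x_m = 66.9278.
Total external benefit = ∫₀^{x_m} (17.72 + 0.55x) dx = 17.72×66.9278 + ½×0.55×66.9278² = 2417.7765.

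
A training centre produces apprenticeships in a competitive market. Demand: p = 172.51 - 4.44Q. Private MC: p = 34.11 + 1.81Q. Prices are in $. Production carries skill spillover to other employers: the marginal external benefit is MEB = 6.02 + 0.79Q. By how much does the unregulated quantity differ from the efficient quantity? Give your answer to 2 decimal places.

4.31 units

Market equilibrium (private): 34.11 + 1.81Q = 172.51 - 4.44Q → Q_m = 22.1440.
Social marginal cost = private MC − MEB = 28.09 + 1.02Q.
Set SMC = demand: 28.09 + 1.02Q = 172.51 - 4.44Q → Q* = 26.4505.
Gap = |22.1440 − 26.4505| = 4.3065.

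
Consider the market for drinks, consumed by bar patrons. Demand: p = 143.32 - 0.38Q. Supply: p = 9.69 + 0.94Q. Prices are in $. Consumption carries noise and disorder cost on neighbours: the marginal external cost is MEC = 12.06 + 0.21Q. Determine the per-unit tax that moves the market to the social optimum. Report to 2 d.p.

tax = $28.75 per unit

Social marginal benefit = demand − MEC = 131.26 - 0.59Q.
Set SMB = MC: 131.26 - 0.59Q = 9.69 + 0.94Q → Q* = 79.4575.
The Pigouvian tax equals MEC at Q*: 12.06 + 0.21×79.4575 = 28.7461.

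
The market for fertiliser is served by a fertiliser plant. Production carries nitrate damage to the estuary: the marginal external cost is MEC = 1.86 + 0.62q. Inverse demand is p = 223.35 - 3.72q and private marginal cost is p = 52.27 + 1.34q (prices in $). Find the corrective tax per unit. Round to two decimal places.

tax = $20.33 per unit

Social marginal cost = private MC + MEC = 54.13 + 1.96q.
Set SMC = demand: 54.13 + 1.96q = 223.35 - 3.72q → q* = 29.7923.
The Pigouvian tax equals MEC at q*: 1.86 + 0.62×29.7923 = 20.3312.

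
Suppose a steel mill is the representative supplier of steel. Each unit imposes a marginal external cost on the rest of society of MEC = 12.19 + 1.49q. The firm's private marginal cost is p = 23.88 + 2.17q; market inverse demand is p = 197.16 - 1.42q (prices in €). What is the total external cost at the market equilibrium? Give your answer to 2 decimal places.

Market equilibrium (private): 23.88 + 2.17q = 197.16 - 1.42q → q_m = 48.2674.
Total external cost = ∫₀^{q_m} (12.19 + 1.49q) dq = 12.19×48.2674 + ½×1.49×48.2674² = 2324.0373.

€2324.04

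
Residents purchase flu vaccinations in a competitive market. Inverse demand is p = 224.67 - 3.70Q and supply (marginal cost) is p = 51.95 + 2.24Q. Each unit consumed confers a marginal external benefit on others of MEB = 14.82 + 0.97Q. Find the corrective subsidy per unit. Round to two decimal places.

subsidy = 51.42 per unit

Social marginal benefit = demand + MEB = 239.49 - 2.73Q.
Set SMB = MC: 239.49 - 2.73Q = 51.95 + 2.24Q → Q* = 37.7344.
The Pigouvian subsidy equals MEB at Q*: 14.82 + 0.97×37.7344 = 51.4224.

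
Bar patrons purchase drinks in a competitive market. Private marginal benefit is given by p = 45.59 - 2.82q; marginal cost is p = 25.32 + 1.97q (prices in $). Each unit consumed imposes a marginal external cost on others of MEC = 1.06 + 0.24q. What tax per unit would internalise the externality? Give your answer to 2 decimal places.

tax = $1.98 per unit

Social marginal benefit = demand − MEC = 44.53 - 3.06q.
Set SMB = MC: 44.53 - 3.06q = 25.32 + 1.97q → q* = 3.8191.
The Pigouvian tax equals MEC at q*: 1.06 + 0.24×3.8191 = 1.9766.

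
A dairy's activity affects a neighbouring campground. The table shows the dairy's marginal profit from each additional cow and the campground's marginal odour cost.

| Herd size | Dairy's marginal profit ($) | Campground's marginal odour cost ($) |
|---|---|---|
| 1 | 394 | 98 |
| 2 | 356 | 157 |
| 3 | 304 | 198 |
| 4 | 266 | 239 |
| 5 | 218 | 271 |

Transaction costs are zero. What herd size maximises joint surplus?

Bargaining reaches the level where marginal profit last exceeds marginal odour cost.
That holds through level 4 (266 ≥ 239) but not at 5 (218 < 271).

4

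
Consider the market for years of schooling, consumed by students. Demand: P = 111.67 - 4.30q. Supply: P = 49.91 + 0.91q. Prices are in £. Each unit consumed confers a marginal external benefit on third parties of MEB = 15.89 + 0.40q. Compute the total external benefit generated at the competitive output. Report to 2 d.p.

£216.47

Market equilibrium (private): 49.91 + 0.91q = 111.67 - 4.30q → q_m = 11.8541.
Total external benefit = ∫₀^{q_m} (15.89 + 0.40q) dq = 15.89×11.8541 + ½×0.40×11.8541² = 216.4656.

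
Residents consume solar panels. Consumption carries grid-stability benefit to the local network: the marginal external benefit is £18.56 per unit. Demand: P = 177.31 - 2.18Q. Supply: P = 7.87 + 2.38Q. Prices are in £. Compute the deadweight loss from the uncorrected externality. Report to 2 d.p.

DWL = £37.77

Market equilibrium (private): 7.87 + 2.38Q = 177.31 - 2.18Q → Q_m = 37.1579.
Social marginal benefit = demand + MEB = 195.87 - 2.18Q.
Set SMB = MC: 195.87 - 2.18Q = 7.87 + 2.38Q → Q* = 41.2281.
The loss is the area between SMB and MC from Q* to Q_m; with linear curves that's a triangle of height MEB(Q_m).
DWL = ½ × 4.0702 × 18.5600 = 37.7715.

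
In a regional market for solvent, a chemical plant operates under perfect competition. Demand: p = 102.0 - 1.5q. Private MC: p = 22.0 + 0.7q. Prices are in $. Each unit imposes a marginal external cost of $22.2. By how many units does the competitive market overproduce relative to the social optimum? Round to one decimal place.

10.1 units

Market equilibrium (private): 22.0 + 0.7q = 102.0 - 1.5q → q_m = 36.3636.
Social marginal cost = private MC + MEC = 44.2 + 0.7q.
Set SMC = demand: 44.2 + 0.7q = 102.0 - 1.5q → q* = 26.2727.
Gap = |36.3636 − 26.2727| = 10.0909.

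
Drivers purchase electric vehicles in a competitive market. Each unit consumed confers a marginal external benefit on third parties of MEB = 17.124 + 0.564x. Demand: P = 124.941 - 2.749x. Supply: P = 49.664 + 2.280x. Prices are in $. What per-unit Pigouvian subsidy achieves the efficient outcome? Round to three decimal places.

subsidy = $28.796 per unit

Social marginal benefit = demand + MEB = 142.065 - 2.185x.
Set SMB = MC: 142.065 - 2.185x = 49.664 + 2.280x → x* = 20.6945.
The Pigouvian subsidy equals MEB at x*: 17.124 + 0.564×20.6945 = 28.7957.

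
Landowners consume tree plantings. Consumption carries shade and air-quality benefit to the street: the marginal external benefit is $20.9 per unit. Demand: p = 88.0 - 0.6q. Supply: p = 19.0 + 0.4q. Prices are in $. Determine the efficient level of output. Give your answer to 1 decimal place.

q* = 89.9

Social marginal benefit = demand + MEB = 108.9 - 0.6q.
Set SMB = MC: 108.9 - 0.6q = 19.0 + 0.4q → q* = 89.9000.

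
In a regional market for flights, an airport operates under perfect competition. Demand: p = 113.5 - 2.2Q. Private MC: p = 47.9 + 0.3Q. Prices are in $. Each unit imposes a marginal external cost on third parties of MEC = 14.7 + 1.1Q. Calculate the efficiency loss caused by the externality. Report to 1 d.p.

Market equilibrium (private): 47.9 + 0.3Q = 113.5 - 2.2Q → Q_m = 26.2400.
Social marginal cost = private MC + MEC = 62.6 + 1.4Q.
Set SMC = demand: 62.6 + 1.4Q = 113.5 - 2.2Q → Q* = 14.1389.
Height of the DWL triangle at Q_m is SMC(Q_m) − demand(Q_m) = MEC(Q_m) = 43.5640.
DWL = ½ × 12.1011 × 43.5640 = 263.5862.

DWL = $263.6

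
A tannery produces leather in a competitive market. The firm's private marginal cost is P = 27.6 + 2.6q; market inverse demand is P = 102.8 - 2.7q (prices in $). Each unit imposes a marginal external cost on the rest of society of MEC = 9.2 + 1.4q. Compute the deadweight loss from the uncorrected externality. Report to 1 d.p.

DWL = $63.0

Market equilibrium (private): 27.6 + 2.6q = 102.8 - 2.7q → q_m = 14.1887.
Social marginal cost = private MC + MEC = 36.8 + 4.0q.
Set SMC = demand: 36.8 + 4.0q = 102.8 - 2.7q → q* = 9.8507.
The welfare-loss triangle has base |q_m − q*| and height MEC(q_m) (the vertical gap between SMC and demand is zero at q* and MEC at q_m).
DWL = ½ × 4.3380 × 29.0642 = 63.0402.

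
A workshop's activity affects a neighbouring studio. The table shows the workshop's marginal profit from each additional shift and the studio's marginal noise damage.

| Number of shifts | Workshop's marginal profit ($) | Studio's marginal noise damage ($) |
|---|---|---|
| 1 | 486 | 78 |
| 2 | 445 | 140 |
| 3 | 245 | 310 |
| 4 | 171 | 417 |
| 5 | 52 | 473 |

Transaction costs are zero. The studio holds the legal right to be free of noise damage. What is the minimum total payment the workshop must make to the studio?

Efficient level: marginal profit ≥ marginal noise damage through level 2, so k* = 2.
With the studio holding the right, the workshop must at least compensate total damage at k*: 78 + 140 = 218.

$218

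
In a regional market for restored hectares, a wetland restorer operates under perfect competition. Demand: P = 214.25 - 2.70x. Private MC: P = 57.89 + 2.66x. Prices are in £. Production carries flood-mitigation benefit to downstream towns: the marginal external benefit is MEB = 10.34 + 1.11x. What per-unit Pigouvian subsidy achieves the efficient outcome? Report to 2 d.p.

Social marginal cost = private MC − MEB = 47.55 + 1.55x.
Set SMC = demand: 47.55 + 1.55x = 214.25 - 2.70x → x* = 39.2235.
The Pigouvian subsidy equals MEB at x*: 10.34 + 1.11×39.2235 = 53.8781.

subsidy = £53.88 per unit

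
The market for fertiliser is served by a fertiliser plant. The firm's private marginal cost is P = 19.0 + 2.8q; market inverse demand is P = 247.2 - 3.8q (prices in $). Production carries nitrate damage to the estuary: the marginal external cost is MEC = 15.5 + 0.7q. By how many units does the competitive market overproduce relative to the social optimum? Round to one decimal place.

5.4 units

Market equilibrium (private): 19.0 + 2.8q = 247.2 - 3.8q → q_m = 34.5758.
Social marginal cost = private MC + MEC = 34.5 + 3.5q.
Set SMC = demand: 34.5 + 3.5q = 247.2 - 3.8q → q* = 29.1370.
Gap = |34.5758 − 29.1370| = 5.4388.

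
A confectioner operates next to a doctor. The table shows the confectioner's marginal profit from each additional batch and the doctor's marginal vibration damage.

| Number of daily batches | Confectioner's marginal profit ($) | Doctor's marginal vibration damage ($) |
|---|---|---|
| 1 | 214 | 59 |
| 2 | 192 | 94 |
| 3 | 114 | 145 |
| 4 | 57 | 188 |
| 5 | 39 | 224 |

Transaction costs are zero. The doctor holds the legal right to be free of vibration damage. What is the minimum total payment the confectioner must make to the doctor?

Efficient level: marginal profit ≥ marginal vibration damage through level 2, so k* = 2.
With the doctor holding the right, the confectioner must at least compensate total damage at k*: 59 + 94 = 153.

$153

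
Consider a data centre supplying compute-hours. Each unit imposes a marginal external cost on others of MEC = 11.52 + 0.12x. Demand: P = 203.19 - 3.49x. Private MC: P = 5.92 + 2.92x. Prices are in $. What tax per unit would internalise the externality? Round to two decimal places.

tax = $14.93 per unit

Social marginal cost = private MC + MEC = 17.44 + 3.04x.
Set SMC = demand: 17.44 + 3.04x = 203.19 - 3.49x → x* = 28.4456.
The Pigouvian tax equals MEC at x*: 11.52 + 0.12×28.4456 = 14.9335.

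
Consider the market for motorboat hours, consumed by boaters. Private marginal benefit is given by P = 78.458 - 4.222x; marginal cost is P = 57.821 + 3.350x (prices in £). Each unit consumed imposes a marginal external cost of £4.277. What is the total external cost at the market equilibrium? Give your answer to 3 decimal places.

Market equilibrium (private): 57.821 + 3.350x = 78.458 - 4.222x → x_m = 2.7254.
Total external cost = MEC × x_m = 4.277 × 2.7254 = 11.6565.

£11.657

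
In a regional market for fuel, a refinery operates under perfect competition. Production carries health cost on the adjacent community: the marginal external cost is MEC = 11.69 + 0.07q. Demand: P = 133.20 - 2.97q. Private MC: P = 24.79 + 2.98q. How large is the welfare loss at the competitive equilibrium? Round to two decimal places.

DWL = 13.96

Market equilibrium (private): 24.79 + 2.98q = 133.20 - 2.97q → q_m = 18.2202.
Social marginal cost = private MC + MEC = 36.48 + 3.05q.
Set SMC = demand: 36.48 + 3.05q = 133.20 - 2.97q → q* = 16.0664.
Height of the DWL triangle at q_m is SMC(q_m) − demand(q_m) = MEC(q_m) = 12.9654.
DWL = ½ × 2.1538 × 12.9654 = 13.9624.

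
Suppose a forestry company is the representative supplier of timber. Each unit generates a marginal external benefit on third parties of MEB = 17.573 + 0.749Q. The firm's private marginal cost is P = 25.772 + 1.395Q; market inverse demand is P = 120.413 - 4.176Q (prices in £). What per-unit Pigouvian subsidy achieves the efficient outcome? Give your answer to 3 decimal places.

Social marginal cost = private MC − MEB = 8.199 + 0.646Q.
Set SMC = demand: 8.199 + 0.646Q = 120.413 - 4.176Q → Q* = 23.2713.
The Pigouvian subsidy equals MEB at Q*: 17.573 + 0.749×23.2713 = 35.0032.

subsidy = £35.003 per unit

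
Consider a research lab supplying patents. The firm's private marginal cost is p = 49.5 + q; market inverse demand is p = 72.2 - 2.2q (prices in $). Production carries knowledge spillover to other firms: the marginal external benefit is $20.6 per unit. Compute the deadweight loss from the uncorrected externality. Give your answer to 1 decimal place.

Market equilibrium (private): 49.5 + q = 72.2 - 2.2q → q_m = 7.0938.
Social marginal cost = private MC − MEB = 28.9 + q.
Set SMC = demand: 28.9 + q = 72.2 - 2.2q → q* = 13.5313.
Height of the DWL triangle at q_m is demand(q_m) − SMC(q_m) = MEB(q_m) = 20.6000.
DWL = ½ × 6.4375 × 20.6000 = 66.3063.

DWL = $66.3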